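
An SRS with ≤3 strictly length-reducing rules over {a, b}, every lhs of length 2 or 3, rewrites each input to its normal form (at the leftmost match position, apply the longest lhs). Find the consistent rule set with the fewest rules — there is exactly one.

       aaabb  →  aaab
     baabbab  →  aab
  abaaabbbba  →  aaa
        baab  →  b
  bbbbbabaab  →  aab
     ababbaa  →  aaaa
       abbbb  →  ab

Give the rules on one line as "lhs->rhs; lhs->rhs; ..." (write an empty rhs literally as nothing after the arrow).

ba->b; bb->b; bba->aa

  | aaabb => aaab
  | baabbab => babbab => bbbab => bbab => aab
  | abaaabbbba => abaabbbba => ababbbba => abbbbba => abbbba => abbba => abba => aaa
  | baab => bab => bb => b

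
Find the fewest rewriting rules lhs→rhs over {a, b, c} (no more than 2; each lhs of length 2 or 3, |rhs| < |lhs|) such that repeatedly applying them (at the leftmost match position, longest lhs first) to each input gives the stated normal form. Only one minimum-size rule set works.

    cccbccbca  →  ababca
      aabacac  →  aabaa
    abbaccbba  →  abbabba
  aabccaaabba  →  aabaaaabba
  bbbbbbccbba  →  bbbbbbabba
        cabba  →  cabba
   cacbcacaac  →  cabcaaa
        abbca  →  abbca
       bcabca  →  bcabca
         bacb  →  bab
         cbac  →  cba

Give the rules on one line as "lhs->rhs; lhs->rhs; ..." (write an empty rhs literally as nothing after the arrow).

  | cccbccbca => acbccbca => abccbca => ababca
  | aabacac => aabaac => aabaa
  | abbaccbba => abbacbba => abbabba
  | aabccaaabba => aabaaaabba

ac->a; cc->a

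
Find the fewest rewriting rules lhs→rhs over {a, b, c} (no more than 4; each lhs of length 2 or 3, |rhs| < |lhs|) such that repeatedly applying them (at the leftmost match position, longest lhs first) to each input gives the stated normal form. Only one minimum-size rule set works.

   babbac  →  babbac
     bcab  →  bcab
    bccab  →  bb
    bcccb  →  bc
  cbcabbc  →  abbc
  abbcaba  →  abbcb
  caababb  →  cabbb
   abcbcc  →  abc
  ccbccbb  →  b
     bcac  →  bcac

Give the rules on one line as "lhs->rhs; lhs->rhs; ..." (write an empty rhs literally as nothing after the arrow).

  | babbac
  | bcab
  | bccab => bb
  | bcccb => bc

aba->b; cbc->; cca->; ccb->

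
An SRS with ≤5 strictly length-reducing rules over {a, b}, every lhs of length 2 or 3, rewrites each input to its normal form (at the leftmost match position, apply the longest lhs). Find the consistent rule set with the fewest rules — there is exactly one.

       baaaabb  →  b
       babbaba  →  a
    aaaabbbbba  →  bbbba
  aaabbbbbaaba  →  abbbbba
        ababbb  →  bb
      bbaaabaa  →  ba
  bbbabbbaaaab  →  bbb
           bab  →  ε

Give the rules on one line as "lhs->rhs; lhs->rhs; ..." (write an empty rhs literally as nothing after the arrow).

aaa->ab; aba->ba; baa->ba; bab->

  | baaaabb => baaabb => baabb => babb => b
  | babbaba => baba => a
  | aaaabbbbba => ababbbbba => babbbbba => bbbba
  | aaabbbbbaaba => abbbbbbaaba => abbbbbbaba => abbbbba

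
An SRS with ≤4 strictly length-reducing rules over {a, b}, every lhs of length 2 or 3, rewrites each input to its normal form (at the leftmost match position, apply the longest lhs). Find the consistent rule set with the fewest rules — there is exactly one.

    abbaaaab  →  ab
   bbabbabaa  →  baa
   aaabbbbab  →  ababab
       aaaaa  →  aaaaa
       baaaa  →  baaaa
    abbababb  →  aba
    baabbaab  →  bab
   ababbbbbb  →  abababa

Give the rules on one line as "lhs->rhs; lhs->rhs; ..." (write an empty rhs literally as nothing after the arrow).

  | abbaaaab => aaaab => aaab => aab => ab
  | bbabbabaa => bbabaa => baa
  | aaabbbbab => aabbbbab => abbbbab => ababab
  | aaaaa

aab->ab; bb->; bba->; bbb->ba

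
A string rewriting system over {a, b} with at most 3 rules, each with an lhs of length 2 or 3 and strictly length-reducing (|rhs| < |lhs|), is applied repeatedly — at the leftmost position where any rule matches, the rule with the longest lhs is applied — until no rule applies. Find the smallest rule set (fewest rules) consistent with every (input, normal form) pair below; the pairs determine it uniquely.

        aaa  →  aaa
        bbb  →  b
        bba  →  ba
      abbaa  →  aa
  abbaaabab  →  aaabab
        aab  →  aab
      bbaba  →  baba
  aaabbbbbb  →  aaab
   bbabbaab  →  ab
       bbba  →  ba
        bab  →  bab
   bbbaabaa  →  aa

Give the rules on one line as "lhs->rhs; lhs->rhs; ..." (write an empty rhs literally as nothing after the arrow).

  | aaa
  | bbb => bb => b
  | bba => ba
  | abbaa => abaa => aa

baa->a; bb->b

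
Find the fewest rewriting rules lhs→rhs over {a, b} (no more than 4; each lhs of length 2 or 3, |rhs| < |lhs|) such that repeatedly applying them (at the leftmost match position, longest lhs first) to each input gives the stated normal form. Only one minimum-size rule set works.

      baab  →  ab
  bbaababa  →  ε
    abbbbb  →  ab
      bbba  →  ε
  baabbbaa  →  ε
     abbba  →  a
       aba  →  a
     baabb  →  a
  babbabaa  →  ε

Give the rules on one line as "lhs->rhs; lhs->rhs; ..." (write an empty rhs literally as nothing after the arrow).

  | baab => ab
  | bbaababa => aababa => baba => ba => ε
  | abbbbb => abbb => ab
  | bbba => ba => ε

aa->; ba->; bb->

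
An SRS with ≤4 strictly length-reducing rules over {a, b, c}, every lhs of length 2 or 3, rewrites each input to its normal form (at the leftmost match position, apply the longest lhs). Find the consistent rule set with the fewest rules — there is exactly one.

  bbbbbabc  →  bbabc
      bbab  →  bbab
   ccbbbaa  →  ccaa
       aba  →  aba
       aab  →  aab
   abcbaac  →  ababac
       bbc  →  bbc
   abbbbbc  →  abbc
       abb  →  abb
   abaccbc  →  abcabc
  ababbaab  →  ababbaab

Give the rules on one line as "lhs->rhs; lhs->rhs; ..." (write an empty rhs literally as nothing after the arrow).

acc->ca; bbb->; cba->ab

  | bbbbbabc => bbabc
  | bbab
  | ccbbbaa => ccaa
  | aba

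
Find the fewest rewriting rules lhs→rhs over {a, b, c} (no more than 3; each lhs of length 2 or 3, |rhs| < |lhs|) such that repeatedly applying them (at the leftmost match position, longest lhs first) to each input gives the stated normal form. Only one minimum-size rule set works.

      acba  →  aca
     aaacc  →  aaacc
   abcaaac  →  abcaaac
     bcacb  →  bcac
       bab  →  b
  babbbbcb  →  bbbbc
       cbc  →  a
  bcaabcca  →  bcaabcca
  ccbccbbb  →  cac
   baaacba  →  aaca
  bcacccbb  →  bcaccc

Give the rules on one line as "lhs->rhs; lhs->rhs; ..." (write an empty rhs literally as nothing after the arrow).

  | acba => aca
  | aaacc
  | abcaaac
  | bcacb => bcac

ba->; cb->c; cbc->a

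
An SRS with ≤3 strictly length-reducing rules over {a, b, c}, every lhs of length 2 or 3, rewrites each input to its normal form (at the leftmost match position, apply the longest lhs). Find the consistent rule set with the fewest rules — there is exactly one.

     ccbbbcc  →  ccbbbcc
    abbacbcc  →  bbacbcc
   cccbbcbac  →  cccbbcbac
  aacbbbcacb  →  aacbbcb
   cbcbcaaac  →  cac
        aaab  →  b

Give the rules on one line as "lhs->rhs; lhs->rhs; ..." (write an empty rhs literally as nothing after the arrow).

ab->b; bca->

  | ccbbbcc
  | abbacbcc => bbacbcc
  | cccbbcbac
  | aacbbbcacb => aacbbcb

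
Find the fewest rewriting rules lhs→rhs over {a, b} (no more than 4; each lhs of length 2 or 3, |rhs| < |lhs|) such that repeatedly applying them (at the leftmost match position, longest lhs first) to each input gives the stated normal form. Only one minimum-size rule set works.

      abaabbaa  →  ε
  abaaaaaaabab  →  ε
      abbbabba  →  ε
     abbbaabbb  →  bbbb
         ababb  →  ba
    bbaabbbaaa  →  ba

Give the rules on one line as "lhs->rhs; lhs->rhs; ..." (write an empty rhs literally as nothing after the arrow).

  | abaabbaa => aabbaa => bbaa => aa => ε
  | abaaaaaaabab => aaaaaaabab => aaaaabab => aaabab => abab => ab => ε
  | abbbabba => bababba => babba => bbaa => aa => ε
  | abbbaabbb => babaabbb => baabbb => bbbb

aa->; ab->; abb->ba; bba->a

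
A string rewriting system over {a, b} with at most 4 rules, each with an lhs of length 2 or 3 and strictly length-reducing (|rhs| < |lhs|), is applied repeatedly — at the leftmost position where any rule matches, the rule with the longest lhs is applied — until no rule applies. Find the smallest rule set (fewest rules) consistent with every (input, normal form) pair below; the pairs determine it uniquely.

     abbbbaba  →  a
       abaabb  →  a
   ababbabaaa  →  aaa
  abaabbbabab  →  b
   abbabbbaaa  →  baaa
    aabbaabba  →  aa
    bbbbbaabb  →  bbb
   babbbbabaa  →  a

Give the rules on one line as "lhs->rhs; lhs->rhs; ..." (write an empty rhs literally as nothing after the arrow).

ab->b; abb->ba; bab->; bba->

  | abbbbaba => babbaba => baba => a
  | abaabb => baabb => baba => a
  | ababbabaaa => babbabaaa => babaaa => aaa
  | abaabbbabab => baabbbabab => babababab => ababab => babab => ab => b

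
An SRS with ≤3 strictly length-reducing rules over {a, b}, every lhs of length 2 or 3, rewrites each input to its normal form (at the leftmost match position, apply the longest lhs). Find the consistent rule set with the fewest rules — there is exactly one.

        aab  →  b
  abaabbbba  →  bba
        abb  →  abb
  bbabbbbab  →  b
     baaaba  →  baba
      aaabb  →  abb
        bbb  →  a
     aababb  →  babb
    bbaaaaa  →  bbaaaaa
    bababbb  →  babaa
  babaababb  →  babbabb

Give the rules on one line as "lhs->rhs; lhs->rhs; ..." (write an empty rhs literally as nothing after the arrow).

aab->b; bbb->a

  | aab => b
  | abaabbbba => abbbbba => aabba => bba
  | abb
  | bbabbbbab => bbaabab => bbbab => aab => b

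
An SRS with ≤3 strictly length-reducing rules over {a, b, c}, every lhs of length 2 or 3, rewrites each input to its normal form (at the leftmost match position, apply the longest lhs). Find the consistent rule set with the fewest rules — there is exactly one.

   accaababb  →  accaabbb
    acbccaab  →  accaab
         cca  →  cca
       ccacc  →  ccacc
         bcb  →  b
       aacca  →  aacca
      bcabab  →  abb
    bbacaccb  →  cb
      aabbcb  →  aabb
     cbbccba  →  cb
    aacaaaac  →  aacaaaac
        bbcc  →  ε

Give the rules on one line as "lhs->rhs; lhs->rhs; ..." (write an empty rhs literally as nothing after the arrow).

ba->b; bc->

  | accaababb => accaabbb
  | acbccaab => accaab
  | cca
  | ccacc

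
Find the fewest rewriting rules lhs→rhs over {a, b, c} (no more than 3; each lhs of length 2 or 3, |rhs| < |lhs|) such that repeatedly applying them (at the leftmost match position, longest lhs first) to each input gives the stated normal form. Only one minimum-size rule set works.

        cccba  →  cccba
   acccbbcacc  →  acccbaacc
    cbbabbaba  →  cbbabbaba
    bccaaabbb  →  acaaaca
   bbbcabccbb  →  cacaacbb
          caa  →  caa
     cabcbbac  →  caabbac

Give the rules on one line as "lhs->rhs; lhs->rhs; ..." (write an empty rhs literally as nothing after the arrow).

  | cccba
  | acccbbcacc => acccbaacc
  | cbbabbaba
  | bccaaabbb => acaaabbb => acaaaca

bbb->ca; bc->a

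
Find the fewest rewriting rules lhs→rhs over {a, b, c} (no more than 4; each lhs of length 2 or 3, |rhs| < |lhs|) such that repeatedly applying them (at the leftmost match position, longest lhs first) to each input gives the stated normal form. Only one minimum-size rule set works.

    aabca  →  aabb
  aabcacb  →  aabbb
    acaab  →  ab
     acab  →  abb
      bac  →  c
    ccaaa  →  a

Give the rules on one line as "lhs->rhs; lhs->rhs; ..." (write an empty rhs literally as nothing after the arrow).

ba->; ca->b; cb->b

  | aabca => aabb
  | aabcacb => aabbcb => aabbb
  | acaab => abab => ab
  | acab => abb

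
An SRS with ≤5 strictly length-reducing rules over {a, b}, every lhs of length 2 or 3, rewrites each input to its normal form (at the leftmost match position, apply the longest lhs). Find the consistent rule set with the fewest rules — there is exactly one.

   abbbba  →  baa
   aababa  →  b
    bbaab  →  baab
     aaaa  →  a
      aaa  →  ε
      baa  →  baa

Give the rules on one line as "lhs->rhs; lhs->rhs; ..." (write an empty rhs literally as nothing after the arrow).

aaa->; aba->bb; abb->ba; bb->b

  | abbbba => babba => bbaa => baa
  | aababa => abbba => baba => bbb => bb => b
  | bbaab => baab
  | aaaa => a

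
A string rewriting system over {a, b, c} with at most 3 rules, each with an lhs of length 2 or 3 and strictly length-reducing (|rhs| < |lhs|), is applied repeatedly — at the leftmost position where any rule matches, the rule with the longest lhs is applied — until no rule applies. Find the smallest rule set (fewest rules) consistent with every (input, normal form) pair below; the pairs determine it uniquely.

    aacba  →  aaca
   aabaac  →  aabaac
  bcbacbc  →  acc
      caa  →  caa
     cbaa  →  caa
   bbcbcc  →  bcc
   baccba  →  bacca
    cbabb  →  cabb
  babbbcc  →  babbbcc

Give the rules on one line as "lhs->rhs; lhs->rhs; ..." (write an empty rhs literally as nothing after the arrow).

  | aacba => aaca
  | aabaac
  | bcbacbc => acbc => acc
  | caa

bcb->; cb->c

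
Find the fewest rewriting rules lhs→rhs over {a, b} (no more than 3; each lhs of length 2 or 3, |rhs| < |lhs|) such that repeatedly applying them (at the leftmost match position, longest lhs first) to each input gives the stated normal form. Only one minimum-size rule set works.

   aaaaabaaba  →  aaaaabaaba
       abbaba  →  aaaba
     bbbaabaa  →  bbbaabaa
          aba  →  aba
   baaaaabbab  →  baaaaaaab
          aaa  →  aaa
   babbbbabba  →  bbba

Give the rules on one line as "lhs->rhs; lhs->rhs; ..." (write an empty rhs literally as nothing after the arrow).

  | aaaaabaaba
  | abbaba => aaaba
  | bbbaabaa
  | aba

abb->aa; bab->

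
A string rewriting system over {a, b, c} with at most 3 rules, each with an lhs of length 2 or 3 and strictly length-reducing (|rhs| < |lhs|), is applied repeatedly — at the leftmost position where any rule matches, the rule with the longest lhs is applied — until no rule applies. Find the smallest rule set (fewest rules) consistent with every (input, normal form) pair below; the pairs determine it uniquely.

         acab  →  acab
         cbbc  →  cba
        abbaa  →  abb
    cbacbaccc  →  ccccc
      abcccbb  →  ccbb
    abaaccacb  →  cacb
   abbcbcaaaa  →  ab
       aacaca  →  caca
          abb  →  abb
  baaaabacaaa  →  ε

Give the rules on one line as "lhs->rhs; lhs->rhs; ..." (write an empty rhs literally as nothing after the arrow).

  | acab
  | cbbc => cba
  | abbaa => abb
  | cbacbaccc => ccbaccc => ccccc

aa->; bac->c; bc->a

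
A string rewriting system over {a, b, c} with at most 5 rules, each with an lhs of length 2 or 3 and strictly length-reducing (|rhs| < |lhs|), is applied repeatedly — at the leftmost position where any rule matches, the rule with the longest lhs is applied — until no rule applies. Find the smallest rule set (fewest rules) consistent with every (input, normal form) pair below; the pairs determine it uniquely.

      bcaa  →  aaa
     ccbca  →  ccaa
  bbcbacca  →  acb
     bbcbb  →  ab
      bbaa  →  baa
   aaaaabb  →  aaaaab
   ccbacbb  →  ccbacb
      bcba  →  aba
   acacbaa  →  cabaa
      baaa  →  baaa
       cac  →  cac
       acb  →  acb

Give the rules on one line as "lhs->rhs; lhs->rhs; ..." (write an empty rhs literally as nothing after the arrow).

aca->cb; acc->cc; bb->b; bc->a

  | bcaa => aaa
  | ccbca => ccaa
  | bbcbacca => bcbacca => abacca => abcca => aaca => acb
  | bbcbb => bcbb => abb => ab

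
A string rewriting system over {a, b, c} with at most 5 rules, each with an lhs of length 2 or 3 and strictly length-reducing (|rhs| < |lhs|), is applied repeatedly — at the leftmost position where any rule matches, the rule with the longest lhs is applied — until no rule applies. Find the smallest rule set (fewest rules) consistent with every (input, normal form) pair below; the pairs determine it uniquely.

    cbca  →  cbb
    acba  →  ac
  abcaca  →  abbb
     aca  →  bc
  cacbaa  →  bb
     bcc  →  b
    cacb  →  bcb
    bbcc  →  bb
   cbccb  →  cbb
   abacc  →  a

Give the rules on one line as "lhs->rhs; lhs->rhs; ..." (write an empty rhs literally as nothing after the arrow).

aca->bc; ba->; ca->b; cc->

  | cbca => cbb
  | acba => ac
  | abcaca => abbca => abbb
  | aca => bc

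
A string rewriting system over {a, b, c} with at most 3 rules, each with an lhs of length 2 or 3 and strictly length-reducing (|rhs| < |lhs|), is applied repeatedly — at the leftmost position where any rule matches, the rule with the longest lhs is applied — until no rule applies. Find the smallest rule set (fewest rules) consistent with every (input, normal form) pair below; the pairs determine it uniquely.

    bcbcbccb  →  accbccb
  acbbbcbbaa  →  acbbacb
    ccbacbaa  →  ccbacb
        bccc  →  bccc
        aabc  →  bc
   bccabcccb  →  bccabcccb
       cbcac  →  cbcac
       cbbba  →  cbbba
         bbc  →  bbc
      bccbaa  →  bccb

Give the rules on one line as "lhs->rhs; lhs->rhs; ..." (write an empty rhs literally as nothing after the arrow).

aa->; bcb->ac

  | bcbcbccb => accbccb
  | acbbbcbbaa => acbbacbaa => acbbacb
  | ccbacbaa => ccbacb
  | bccc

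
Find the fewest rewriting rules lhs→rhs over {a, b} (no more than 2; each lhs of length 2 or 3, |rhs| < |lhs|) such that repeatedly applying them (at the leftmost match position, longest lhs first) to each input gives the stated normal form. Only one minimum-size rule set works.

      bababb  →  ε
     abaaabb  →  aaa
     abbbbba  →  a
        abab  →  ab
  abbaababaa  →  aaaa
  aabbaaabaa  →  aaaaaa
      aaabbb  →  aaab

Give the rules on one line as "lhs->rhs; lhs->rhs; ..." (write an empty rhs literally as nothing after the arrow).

  | bababb => babb => bb => ε
  | abaaabb => aaabb => aaa
  | abbbbba => abbba => aba => a
  | abab => ab

ba->; bb->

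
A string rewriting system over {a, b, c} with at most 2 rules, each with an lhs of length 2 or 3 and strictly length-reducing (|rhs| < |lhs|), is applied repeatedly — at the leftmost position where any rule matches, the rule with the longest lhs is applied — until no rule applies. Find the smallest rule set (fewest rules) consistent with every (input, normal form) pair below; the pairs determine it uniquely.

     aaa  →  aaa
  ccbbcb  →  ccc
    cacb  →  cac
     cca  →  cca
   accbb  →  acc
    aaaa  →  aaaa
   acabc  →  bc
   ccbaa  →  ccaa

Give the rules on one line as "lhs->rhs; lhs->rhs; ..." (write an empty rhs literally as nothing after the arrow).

aca->; cb->c

  | aaa
  | ccbbcb => ccbcb => cccb => ccc
  | cacb => cac
  | cca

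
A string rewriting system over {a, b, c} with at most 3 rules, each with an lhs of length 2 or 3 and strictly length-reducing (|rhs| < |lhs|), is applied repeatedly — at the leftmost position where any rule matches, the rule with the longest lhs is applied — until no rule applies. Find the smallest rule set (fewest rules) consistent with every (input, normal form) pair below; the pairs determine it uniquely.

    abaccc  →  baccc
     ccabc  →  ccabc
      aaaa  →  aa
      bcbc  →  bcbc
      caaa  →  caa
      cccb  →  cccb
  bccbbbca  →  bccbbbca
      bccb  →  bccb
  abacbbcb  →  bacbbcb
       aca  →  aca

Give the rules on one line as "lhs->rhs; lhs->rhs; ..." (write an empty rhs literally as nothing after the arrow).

  | abaccc => baccc
  | ccabc
  | aaaa => aaa => aa
  | bcbc

aaa->aa; aba->ba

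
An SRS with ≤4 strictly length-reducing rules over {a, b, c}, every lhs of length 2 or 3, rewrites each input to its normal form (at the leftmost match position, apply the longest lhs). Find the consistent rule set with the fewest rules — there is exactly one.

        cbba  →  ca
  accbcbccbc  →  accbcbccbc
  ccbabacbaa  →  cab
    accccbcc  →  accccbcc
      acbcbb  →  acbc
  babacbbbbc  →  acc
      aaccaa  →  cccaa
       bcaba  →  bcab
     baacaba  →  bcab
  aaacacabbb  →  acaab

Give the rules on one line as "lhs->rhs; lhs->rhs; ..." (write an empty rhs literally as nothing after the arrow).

  | cbba => ca
  | accbcbccbc
  | ccbabacbaa => ccbbacbaa => ccacbaa => cabaa => caba => cab
  | accccbcc

aac->cc; ba->b; bb->; cac->a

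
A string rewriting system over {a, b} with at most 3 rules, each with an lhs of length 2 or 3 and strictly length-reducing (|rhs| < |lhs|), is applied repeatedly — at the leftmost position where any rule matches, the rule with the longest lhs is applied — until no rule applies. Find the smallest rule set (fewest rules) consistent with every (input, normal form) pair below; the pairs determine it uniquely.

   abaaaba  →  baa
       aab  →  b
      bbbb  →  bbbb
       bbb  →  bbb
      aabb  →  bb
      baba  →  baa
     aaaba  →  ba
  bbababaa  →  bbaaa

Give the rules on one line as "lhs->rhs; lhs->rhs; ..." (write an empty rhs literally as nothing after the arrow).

ab->b; bab->ba

  | abaaaba => baaaba => baaba => baba => baa
  | aab => ab => b
  | bbbb
  | bbb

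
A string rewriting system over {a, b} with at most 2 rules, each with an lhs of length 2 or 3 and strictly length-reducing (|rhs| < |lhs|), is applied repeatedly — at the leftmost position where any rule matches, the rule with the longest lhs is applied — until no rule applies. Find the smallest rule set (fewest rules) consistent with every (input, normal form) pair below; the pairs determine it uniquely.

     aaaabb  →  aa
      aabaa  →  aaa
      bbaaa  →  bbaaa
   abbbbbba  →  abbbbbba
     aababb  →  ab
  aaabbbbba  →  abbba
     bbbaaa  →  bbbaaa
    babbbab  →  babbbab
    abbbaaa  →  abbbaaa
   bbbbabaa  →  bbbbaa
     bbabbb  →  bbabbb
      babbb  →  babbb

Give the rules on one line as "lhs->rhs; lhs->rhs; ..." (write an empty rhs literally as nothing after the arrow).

aab->a; aba->a

  | aaaabb => aaab => aa
  | aabaa => aaa
  | bbaaa
  | abbbbbba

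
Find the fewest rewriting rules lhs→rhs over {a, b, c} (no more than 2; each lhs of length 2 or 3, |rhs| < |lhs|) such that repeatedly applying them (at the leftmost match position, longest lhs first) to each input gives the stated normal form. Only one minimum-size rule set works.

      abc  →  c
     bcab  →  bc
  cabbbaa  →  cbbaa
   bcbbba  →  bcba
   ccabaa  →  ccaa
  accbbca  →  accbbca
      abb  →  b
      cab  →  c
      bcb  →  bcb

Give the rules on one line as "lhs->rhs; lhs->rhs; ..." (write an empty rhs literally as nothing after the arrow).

ab->; bbb->b

  | abc => c
  | bcab => bc
  | cabbbaa => cbbaa
  | bcbbba => bcba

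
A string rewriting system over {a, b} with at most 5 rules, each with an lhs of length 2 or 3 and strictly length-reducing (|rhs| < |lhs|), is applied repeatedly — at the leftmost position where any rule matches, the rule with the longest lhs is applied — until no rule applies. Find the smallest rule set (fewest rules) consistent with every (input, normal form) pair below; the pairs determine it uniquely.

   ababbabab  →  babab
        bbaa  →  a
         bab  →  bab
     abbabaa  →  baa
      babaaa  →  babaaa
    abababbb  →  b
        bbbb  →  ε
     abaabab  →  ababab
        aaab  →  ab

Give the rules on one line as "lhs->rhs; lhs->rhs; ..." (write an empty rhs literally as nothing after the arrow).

  | ababbabab => abbbabab => bbbabab => babab
  | bbaa => a
  | bab
  | abbabaa => bbabaa => baa

aab->ab; abb->bb; bb->; bba->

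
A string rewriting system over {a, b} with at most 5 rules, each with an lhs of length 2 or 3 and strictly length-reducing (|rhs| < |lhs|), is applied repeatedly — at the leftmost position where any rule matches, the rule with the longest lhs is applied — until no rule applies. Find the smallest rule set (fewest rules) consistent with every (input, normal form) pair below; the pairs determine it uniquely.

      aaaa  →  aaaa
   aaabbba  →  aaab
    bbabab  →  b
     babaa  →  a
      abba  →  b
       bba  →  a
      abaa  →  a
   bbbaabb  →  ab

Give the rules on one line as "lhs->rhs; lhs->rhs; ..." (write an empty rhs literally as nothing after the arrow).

  | aaaa
  | aaabbba => aaaaba => aaab
  | bbabab => babab => abab => bb => b
  | babaa => abaa => ba => a

aba->b; ba->a; bb->b; bbb->ab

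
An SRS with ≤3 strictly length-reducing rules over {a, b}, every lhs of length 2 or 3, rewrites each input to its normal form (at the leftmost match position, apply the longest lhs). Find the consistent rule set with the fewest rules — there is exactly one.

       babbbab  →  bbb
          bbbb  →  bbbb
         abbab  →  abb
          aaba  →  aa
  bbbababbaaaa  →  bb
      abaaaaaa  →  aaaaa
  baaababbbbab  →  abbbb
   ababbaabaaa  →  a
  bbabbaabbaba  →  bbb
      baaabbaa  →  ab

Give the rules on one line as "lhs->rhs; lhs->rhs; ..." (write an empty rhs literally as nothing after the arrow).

  | babbbab => bbbab => bbb
  | bbbb
  | abbab => abb
  | aaba => aa

ba->; baa->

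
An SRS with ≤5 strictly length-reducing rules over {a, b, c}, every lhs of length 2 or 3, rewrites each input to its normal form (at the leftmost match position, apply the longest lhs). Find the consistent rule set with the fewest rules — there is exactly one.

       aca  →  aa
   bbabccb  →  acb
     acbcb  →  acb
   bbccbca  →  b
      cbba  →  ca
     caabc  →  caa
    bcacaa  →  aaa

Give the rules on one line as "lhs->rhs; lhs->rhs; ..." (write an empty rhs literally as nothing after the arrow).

  | aca => aa
  | bbabccb => abccb => acb
  | acbcb => acb
  | bbccbca => ccbca => cca => b

aca->aa; bb->; bc->; cca->b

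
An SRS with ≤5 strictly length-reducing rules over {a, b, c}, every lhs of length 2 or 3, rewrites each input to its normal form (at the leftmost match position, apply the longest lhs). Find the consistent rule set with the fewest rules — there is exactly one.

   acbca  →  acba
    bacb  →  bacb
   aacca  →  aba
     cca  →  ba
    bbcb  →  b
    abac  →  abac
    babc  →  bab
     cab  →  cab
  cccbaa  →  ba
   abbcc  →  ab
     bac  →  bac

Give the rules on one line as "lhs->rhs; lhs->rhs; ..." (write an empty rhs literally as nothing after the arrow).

aa->a; bb->b; bc->b; cc->b

  | acbca => acba
  | bacb
  | aacca => acca => aba
  | cca => ba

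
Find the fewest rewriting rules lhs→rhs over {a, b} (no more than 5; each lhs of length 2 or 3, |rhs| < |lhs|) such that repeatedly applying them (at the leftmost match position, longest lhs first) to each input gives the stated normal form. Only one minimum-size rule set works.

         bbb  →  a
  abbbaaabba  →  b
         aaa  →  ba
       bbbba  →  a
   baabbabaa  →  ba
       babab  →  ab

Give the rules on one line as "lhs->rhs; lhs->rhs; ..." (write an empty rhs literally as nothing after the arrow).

  | bbb => a
  | abbbaaabba => aaaaabba => baaabba => bbabba => aabba => bbba => aa => b
  | aaa => ba
  | bbbba => aba => bb => a

aa->b; aba->bb; bb->a; bbb->a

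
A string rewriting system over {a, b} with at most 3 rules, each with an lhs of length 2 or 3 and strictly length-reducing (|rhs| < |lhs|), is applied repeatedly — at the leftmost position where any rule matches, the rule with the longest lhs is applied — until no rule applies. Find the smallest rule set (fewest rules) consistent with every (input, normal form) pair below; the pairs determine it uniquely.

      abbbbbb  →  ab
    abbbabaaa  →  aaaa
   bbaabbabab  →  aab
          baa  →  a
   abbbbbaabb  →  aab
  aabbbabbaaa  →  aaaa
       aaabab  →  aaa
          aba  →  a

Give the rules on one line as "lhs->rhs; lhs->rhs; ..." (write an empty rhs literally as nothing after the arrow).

  | abbbbbb => abbbbb => abbbb => abbb => abb => ab
  | abbbabaaa => abbabaaa => ababaaa => aaaa
  | bbaabbabab => baabbabab => abbabab => ababab => aab
  | baa => a

ba->; bab->; bb->b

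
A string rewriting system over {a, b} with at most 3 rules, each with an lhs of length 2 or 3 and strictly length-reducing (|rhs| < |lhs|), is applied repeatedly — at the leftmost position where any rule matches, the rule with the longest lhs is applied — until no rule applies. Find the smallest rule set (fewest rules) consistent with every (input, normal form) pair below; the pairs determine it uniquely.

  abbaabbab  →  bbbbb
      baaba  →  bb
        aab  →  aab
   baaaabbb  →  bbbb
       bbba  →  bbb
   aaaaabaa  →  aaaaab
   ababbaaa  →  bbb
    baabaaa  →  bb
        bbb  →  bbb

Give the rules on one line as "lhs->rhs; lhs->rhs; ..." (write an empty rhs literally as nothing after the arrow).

abb->bb; ba->b

  | abbaabbab => bbaabbab => bbabbab => bbbbab => bbbbb
  | baaba => baba => bba => bb
  | aab
  | baaaabbb => baaabbb => baabbb => babbb => bbbb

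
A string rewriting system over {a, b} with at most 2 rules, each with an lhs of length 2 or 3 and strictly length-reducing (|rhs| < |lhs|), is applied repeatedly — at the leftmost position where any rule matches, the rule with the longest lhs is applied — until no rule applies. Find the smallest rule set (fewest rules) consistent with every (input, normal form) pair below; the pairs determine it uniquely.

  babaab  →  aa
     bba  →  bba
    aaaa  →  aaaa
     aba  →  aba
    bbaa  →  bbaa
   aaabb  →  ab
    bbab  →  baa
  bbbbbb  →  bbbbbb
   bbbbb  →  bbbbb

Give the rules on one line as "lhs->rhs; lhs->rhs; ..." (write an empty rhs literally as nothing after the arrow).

  | babaab => aaaab => aa
  | bba
  | aaaa
  | aba

aab->; bab->aa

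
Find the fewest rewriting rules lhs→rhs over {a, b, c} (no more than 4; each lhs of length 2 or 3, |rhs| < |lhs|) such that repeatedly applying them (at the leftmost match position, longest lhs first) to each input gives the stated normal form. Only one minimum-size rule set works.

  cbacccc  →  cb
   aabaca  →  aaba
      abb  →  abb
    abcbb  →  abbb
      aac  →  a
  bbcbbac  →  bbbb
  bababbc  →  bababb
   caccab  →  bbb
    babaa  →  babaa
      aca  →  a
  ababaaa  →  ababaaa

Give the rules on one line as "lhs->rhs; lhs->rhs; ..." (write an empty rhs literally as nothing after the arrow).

  | cbacccc => cbccc => cbcc => cbc => cb
  | aabaca => aaba
  | abb
  | abcbb => abbb

ac->; bc->b; cca->bb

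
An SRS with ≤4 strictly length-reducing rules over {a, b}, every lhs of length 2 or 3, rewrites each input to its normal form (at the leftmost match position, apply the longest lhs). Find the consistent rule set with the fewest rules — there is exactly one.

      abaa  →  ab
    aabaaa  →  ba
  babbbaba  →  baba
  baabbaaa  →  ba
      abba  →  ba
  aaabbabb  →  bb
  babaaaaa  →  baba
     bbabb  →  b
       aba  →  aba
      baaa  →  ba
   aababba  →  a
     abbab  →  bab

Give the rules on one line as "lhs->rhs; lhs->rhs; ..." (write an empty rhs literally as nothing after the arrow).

aa->; abb->b; bba->a

  | abaa => ab
  | aabaaa => baaa => ba
  | babbbaba => bbbaba => baba
  | baabbaaa => bbbaaa => baaa => ba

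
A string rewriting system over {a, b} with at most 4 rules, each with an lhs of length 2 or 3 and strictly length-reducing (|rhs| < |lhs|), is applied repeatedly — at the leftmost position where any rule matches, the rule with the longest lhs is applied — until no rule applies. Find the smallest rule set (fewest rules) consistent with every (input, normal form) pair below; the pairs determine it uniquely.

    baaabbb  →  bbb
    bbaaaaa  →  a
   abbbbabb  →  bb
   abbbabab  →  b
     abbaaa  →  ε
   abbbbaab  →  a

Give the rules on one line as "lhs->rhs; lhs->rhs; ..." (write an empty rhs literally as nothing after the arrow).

  | baaabbb => aabbb => bbb
  | bbaaaaa => baaaa => aaa => a
  | abbbbabb => abbbabb => abbabb => ababb => aabb => bb
  | abbbabab => abbabab => ababab => aabab => bab => b

aa->; ab->a; ba->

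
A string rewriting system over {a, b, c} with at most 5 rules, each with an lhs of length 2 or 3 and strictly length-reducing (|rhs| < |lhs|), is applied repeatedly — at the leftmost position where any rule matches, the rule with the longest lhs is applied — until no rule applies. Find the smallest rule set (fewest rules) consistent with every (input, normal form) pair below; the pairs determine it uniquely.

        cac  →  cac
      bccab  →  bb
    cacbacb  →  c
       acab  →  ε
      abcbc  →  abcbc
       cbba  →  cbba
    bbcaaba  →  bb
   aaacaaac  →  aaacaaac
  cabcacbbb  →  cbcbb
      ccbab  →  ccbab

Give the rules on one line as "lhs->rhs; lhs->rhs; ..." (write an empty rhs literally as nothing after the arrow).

  | cac
  | bccab => bb
  | cacbacb => cacb => c
  | acab => acb => ε

aab->c; acb->; cab->cb; cca->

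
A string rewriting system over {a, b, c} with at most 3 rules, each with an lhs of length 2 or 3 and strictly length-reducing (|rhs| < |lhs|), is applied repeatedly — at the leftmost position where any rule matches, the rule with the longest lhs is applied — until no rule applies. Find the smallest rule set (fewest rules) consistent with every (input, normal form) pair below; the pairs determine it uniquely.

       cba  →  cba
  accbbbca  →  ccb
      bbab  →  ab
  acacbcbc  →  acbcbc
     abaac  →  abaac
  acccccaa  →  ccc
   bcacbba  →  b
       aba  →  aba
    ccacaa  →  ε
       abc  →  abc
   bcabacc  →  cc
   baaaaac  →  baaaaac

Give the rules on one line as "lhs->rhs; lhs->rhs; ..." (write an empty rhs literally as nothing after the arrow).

  | cba
  | accbbbca => ccbbbca => ccbca => ccb
  | bbab => ab
  | acacbcbc => acbcbc

acc->cc; bb->; ca->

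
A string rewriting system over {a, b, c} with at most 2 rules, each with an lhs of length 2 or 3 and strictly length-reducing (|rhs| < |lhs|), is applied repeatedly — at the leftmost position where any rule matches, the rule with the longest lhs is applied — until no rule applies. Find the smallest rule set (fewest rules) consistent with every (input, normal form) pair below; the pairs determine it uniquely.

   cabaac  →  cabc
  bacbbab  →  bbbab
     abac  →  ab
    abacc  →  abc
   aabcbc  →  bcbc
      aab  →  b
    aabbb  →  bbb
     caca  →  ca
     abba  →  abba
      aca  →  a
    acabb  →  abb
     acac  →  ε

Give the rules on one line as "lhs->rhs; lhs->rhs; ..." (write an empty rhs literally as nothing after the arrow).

  | cabaac => cabc
  | bacbbab => bbbab
  | abac => ab
  | abacc => abc

aa->; ac->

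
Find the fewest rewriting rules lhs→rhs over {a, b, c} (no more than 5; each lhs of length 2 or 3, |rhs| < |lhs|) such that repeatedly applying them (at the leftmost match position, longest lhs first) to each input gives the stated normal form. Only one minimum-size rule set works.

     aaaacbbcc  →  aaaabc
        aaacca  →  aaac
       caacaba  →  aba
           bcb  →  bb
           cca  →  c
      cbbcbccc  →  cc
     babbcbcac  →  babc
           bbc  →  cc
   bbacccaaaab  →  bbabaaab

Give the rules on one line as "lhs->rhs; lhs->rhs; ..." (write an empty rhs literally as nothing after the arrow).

  | aaaacbbcc => aaaabbcc => aaaaccc => aaaabc
  | aaacca => aaac
  | caacaba => acaba => aba
  | bcb => bb

bbc->cc; ca->; cb->b; ccc->bc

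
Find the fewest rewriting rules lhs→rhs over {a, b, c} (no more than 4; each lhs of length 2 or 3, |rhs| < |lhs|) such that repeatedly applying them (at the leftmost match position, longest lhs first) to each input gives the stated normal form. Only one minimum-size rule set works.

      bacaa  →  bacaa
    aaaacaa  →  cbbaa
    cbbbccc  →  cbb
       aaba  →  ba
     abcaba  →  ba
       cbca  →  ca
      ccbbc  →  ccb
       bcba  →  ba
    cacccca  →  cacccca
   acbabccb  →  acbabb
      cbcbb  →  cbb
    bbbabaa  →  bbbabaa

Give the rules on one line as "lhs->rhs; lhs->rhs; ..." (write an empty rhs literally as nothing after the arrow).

aab->b; aac->cb; bc->; bcc->b

  | bacaa
  | aaaacaa => aacbaa => cbbaa
  | cbbbccc => cbbbc => cbb
  | aaba => ba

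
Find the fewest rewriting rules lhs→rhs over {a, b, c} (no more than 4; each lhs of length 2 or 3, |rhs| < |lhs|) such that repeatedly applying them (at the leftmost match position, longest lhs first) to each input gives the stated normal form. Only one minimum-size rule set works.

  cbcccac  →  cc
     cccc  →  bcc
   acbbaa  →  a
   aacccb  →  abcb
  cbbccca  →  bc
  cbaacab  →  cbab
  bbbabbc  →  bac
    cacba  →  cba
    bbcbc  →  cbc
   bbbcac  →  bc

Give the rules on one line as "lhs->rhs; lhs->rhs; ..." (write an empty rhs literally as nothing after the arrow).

aa->a; bb->; ca->; ccc->bc

  | cbcccac => cbbcac => ccac => cc
  | cccc => bcc
  | acbbaa => acaa => aa => a
  | aacccb => acccb => abcb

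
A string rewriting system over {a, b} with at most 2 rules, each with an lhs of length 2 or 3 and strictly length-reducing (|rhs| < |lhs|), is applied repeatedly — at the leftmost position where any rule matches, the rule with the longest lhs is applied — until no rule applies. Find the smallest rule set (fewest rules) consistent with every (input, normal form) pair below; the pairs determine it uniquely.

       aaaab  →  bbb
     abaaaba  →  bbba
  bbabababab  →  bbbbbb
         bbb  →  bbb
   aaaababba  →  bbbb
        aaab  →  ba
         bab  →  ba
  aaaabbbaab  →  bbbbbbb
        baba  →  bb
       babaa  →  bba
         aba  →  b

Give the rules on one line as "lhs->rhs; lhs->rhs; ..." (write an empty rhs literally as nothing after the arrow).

aa->b; ab->a

  | aaaab => baab => bbb
  | abaaaba => aaaaba => baaba => bbba
  | bbabababab => bbaababab => bbbbabab => bbbbaab => bbbbbb
  | bbb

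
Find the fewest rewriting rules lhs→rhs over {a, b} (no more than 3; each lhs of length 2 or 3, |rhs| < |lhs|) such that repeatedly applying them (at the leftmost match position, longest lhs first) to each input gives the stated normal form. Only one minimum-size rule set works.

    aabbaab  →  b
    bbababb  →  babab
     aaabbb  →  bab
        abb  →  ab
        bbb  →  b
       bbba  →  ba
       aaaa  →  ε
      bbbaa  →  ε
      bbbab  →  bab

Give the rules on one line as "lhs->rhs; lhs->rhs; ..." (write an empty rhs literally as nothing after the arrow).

aa->b; baa->; bb->b

  | aabbaab => bbbaab => bbaab => baab => b
  | bbababb => bababb => babab
  | aaabbb => babbb => babb => bab
  | abb => ab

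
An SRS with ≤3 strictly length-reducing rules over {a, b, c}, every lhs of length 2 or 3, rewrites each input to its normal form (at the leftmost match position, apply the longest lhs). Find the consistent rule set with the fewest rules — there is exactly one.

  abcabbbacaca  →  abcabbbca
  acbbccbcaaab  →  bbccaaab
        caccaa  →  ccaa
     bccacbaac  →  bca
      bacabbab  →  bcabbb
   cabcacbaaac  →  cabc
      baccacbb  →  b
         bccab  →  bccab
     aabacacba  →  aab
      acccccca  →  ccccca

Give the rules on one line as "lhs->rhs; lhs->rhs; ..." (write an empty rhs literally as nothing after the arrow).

  | abcabbbacaca => abcabbbcaca => abcabbbca
  | acbbccbcaaab => bbccbcaaab => bbccaaab
  | caccaa => ccaa
  | bccacbaac => bccbaac => bcaac => bca

ac->; ba->b; cb->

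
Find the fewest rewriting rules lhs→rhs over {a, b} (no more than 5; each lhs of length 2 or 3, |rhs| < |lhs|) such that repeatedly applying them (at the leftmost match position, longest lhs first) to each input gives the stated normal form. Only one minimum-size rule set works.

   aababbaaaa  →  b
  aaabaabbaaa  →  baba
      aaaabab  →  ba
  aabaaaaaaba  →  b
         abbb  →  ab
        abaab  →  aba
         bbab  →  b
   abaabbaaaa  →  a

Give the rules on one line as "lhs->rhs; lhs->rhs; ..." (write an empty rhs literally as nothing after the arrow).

  | aababbaaaa => aabbaaaa => abaaaa => abbaa => aa => b
  | aaabaabbaaa => babaabbaaa => bababaaa => bababba => baba
  | aaaabab => baabab => baab => ba
  | aabaaaaaaba => aaaaaaaba => baaaaaba => bbaaaba => aaba => aa => b

aa->b; aab->a; bb->; bba->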